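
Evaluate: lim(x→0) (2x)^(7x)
This is an exponential indeterminate form.

For exponential indeterminate forms, take the natural log:
  Let L = lim(x→0) (2x)^(7x)
  Then ln(L) = lim(x→0) [exponent × ln(base)]
  Evaluate using L'Hôpital or standard limits, then exponentiate.
  L = 1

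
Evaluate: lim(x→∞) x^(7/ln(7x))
This is an exponential indeterminate form.

For exponential indeterminate forms, take the natural log:
  Let L = lim(x→∞) x^(7/ln(7x))
  Then ln(L) = lim(x→∞) [exponent × ln(base)]
  Evaluate using L'Hôpital or standard limits, then exponentiate.
  L = e^(7)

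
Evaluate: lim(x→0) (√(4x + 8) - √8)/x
This is a standard limit.

Factor or rationalize the expression:
  lim(x→0) (√(4x + 8) - √8)/x = sqrt(2)/2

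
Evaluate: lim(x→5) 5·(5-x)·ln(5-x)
This is a 0·∞ indeterminate form.

Rewrite 0·∞ as a quotient (0/0 or ∞/∞ form), then apply L'Hôpital's rule:
  lim(x→5) 5·(5-x)·ln(5-x) = 0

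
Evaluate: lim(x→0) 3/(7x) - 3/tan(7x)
This is an ∞-∞ indeterminate form.

Combine fractions or rationalize to convert ∞-∞ to 0/0 form:
  lim(x→0) 3/(7x) - 3/tan(7x) = 0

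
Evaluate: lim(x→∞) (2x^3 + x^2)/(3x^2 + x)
This is an ∞/∞ indeterminate form.

Apply L'Hôpital's rule: differentiate numerator and denominator separately.
  f(x) = 2·x^3 + x^2   ⇒   f'(x) = 6·x^2 + 2·x
  g(x) = 3·x^2 + x   ⇒   g'(x) = 6·x + 1
  lim(x→∞) f'(x)/g'(x) = lim(x→∞) (6·x^2 + 2·x)/(6·x + 1)
  = ∞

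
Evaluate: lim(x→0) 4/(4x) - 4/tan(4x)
This is an ∞-∞ indeterminate form.

Combine fractions or rationalize to convert ∞-∞ to 0/0 form:
  lim(x→0) 4/(4x) - 4/tan(4x) = 0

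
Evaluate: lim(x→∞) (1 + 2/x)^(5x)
This is an exponential indeterminate form.

For exponential indeterminate forms, take the natural log:
  Let L = lim(x→∞) (1 + 2/x)^(5x)
  Then ln(L) = lim(x→∞) [exponent × ln(base)]
  Evaluate using L'Hôpital or standard limits, then exponentiate.
  L = e^(10)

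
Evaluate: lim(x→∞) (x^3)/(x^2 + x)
This is an ∞/∞ indeterminate form.

Apply L'Hôpital's rule: differentiate numerator and denominator separately.
  f(x) = x^3   ⇒   f'(x) = 3·x^2
  g(x) = x^2 + x   ⇒   g'(x) = 2·x + 1
  lim(x→∞) f'(x)/g'(x) = lim(x→∞) (3·x^2)/(2·x + 1)
  = ∞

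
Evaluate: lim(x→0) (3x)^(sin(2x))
This is an exponential indeterminate form.

For exponential indeterminate forms, take the natural log:
  Let L = lim(x→0) (3x)^(sin(2x))
  Then ln(L) = lim(x→0) [exponent × ln(base)]
  Evaluate using L'Hôpital or standard limits, then exponentiate.
  L = 1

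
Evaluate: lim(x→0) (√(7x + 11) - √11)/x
This is a standard limit.

Factor or rationalize the expression:
  lim(x→0) (√(7x + 11) - √11)/x = 7·sqrt(11)/22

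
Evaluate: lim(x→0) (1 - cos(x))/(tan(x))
This is a 0/0 indeterminate form.

Apply L'Hôpital's rule: differentiate numerator and denominator separately.
  f(x) = 1 - cos(x)   ⇒   f'(x) = sin(x)
  g(x) = tan(x)   ⇒   g'(x) = tan(x)^2 + 1
  lim(x→0) f'(x)/g'(x) = lim(x→0) (sin(x))/(tan(x)^2 + 1)
  = 0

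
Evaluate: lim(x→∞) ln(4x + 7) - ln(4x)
This is an ∞-∞ indeterminate form.

Combine fractions or rationalize to convert ∞-∞ to 0/0 form:
  lim(x→∞) ln(4x + 7) - ln(4x) = 0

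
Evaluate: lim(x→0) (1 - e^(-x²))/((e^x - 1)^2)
This is a 0/0 indeterminate form.

Apply L'Hôpital's rule: differentiate numerator and denominator separately.
  f(x) = 1 - e^(-x^2)   ⇒   f'(x) = 2·x·e^(-x^2)
  g(x) = (e^(x) - 1)^2   ⇒   g'(x) = 2·(e^(x) - 1)·e^(x)
  lim(x→0) f'(x)/g'(x) = lim(x→0) (2·x·e^(-x^2))/(2·(e^(x) - 1)·e^(x))
  = 1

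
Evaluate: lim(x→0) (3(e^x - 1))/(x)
This is a 0/0 indeterminate form.

Apply L'Hôpital's rule: differentiate numerator and denominator separately.
  f(x) = 3·e^(x) - 3   ⇒   f'(x) = 3·e^(x)
  g(x) = x   ⇒   g'(x) = 1
  lim(x→0) f'(x)/g'(x) = lim(x→0) (3·e^(x))/(1)
  = 3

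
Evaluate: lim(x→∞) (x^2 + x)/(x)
This is an ∞/∞ indeterminate form.

Apply L'Hôpital's rule: differentiate numerator and denominator separately.
  f(x) = x^2 + x   ⇒   f'(x) = 2·x + 1
  g(x) = x   ⇒   g'(x) = 1
  lim(x→∞) f'(x)/g'(x) = lim(x→∞) (2·x + 1)/(1)
  = ∞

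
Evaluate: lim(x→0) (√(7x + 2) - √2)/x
This is a standard limit.

Factor or rationalize the expression:
  lim(x→0) (√(7x + 2) - √2)/x = 7·sqrt(2)/4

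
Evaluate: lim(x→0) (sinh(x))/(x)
This is a 0/0 indeterminate form.

Apply L'Hôpital's rule: differentiate numerator and denominator separately.
  f(x) = sinh(x)   ⇒   f'(x) = cosh(x)
  g(x) = x   ⇒   g'(x) = 1
  lim(x→0) f'(x)/g'(x) = lim(x→0) (cosh(x))/(1)
  = 1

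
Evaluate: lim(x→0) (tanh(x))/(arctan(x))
This is a 0/0 indeterminate form.

Apply L'Hôpital's rule: differentiate numerator and denominator separately.
  f(x) = tanh(x)   ⇒   f'(x) = 1 - tanh(x)^2
  g(x) = atan(x)   ⇒   g'(x) = 1/(x^2 + 1)
  lim(x→0) f'(x)/g'(x) = lim(x→0) (1 - tanh(x)^2)/(1/(x^2 + 1))
  = 1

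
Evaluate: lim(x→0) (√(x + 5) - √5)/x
This is a standard limit.

Factor or rationalize the expression:
  lim(x→0) (√(x + 5) - √5)/x = sqrt(5)/10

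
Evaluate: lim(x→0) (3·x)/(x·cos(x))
This is a 0/0 indeterminate form.

Apply L'Hôpital's rule: differentiate numerator and denominator separately.
  f(x) = 3·x   ⇒   f'(x) = 3
  g(x) = x·cos(x)   ⇒   g'(x) = -x·sin(x) + cos(x)
  lim(x→0) f'(x)/g'(x) = lim(x→0) (3)/(-x·sin(x) + cos(x))
  = 3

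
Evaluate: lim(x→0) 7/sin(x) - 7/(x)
This is an ∞-∞ indeterminate form.

Combine fractions or rationalize to convert ∞-∞ to 0/0 form:
  lim(x→0) 7/sin(x) - 7/(x) = 0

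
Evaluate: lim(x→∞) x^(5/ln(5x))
This is an exponential indeterminate form.

For exponential indeterminate forms, take the natural log:
  Let L = lim(x→∞) x^(5/ln(5x))
  Then ln(L) = lim(x→∞) [exponent × ln(base)]
  Evaluate using L'Hôpital or standard limits, then exponentiate.
  L = e^(5)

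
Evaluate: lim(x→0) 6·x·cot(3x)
This is a 0·∞ indeterminate form.

Rewrite 0·∞ as a quotient (0/0 or ∞/∞ form), then apply L'Hôpital's rule:
  lim(x→0) 6·x·cot(3x) = 2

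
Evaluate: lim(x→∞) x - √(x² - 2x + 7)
This is an ∞-∞ indeterminate form.

Combine fractions or rationalize to convert ∞-∞ to 0/0 form:
  lim(x→∞) x - √(x² - 2x + 7) = 1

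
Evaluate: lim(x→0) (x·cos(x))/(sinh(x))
This is a 0/0 indeterminate form.

Apply L'Hôpital's rule: differentiate numerator and denominator separately.
  f(x) = x·cos(x)   ⇒   f'(x) = -x·sin(x) + cos(x)
  g(x) = sinh(x)   ⇒   g'(x) = cosh(x)
  lim(x→0) f'(x)/g'(x) = lim(x→0) (-x·sin(x) + cos(x))/(cosh(x))
  = 1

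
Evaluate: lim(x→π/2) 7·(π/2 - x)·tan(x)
This is a 0·∞ indeterminate form.

Rewrite 0·∞ as a quotient (0/0 or ∞/∞ form), then apply L'Hôpital's rule:
  lim(x→π/2) 7·(π/2 - x)·tan(x) = 7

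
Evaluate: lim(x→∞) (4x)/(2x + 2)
This is an ∞/∞ indeterminate form.

Apply L'Hôpital's rule: differentiate numerator and denominator separately.
  f(x) = 4·x   ⇒   f'(x) = 4
  g(x) = 2·x + 2   ⇒   g'(x) = 2
  lim(x→∞) f'(x)/g'(x) = lim(x→∞) (4)/(2)
  = 2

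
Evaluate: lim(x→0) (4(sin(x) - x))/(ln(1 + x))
This is a 0/0 indeterminate form.

Apply L'Hôpital's rule: differentiate numerator and denominator separately.
  f(x) = -4·x + 4·sin(x)   ⇒   f'(x) = 4·cos(x) - 4
  g(x) = ln(x + 1)   ⇒   g'(x) = 1/(x + 1)
  lim(x→0) f'(x)/g'(x) = lim(x→0) (4·cos(x) - 4)/(1/(x + 1))
  = 0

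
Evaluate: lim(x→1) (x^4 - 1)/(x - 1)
This is a standard limit.

Factor or rationalize the expression:
  lim(x→1) (x^4 - 1)/(x - 1) = 4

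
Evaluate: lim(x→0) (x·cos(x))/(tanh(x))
This is a 0/0 indeterminate form.

Apply L'Hôpital's rule: differentiate numerator and denominator separately.
  f(x) = x·cos(x)   ⇒   f'(x) = -x·sin(x) + cos(x)
  g(x) = tanh(x)   ⇒   g'(x) = 1 - tanh(x)^2
  lim(x→0) f'(x)/g'(x) = lim(x→0) (-x·sin(x) + cos(x))/(1 - tanh(x)^2)
  = 1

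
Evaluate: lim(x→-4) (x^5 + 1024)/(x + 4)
This is a standard limit.

Factor or rationalize the expression:
  lim(x→-4) (x^5 + 1024)/(x + 4) = 1280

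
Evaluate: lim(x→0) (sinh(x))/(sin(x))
This is a 0/0 indeterminate form.

Apply L'Hôpital's rule: differentiate numerator and denominator separately.
  f(x) = sinh(x)   ⇒   f'(x) = cosh(x)
  g(x) = sin(x)   ⇒   g'(x) = cos(x)
  lim(x→0) f'(x)/g'(x) = lim(x→0) (cosh(x))/(cos(x))
  = 1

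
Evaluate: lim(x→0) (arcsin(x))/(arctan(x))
This is a 0/0 indeterminate form.

Apply L'Hôpital's rule: differentiate numerator and denominator separately.
  f(x) = asin(x)   ⇒   f'(x) = 1/sqrt(1 - x^2)
  g(x) = atan(x)   ⇒   g'(x) = 1/(x^2 + 1)
  lim(x→0) f'(x)/g'(x) = lim(x→0) (1/sqrt(1 - x^2))/(1/(x^2 + 1))
  = 1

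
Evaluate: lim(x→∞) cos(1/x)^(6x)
This is an exponential indeterminate form.

For exponential indeterminate forms, take the natural log:
  Let L = lim(x→∞) cos(1/x)^(6x)
  Then ln(L) = lim(x→∞) [exponent × ln(base)]
  Evaluate using L'Hôpital or standard limits, then exponentiate.
  L = 1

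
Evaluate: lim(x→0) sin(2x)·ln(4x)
This is a 0·∞ indeterminate form.

Rewrite 0·∞ as a quotient (0/0 or ∞/∞ form), then apply L'Hôpital's rule:
  lim(x→0) sin(2x)·ln(4x) = 0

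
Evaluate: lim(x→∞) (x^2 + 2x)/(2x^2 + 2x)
This is an ∞/∞ indeterminate form.

Apply L'Hôpital's rule: differentiate numerator and denominator separately.
  f(x) = x^2 + 2·x   ⇒   f'(x) = 2·x + 2
  g(x) = 2·x^2 + 2·x   ⇒   g'(x) = 4·x + 2
  lim(x→∞) f'(x)/g'(x) = lim(x→∞) (2·x + 2)/(4·x + 2)
  = 1/2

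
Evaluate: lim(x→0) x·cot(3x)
This is a 0·∞ indeterminate form.

Rewrite 0·∞ as a quotient (0/0 or ∞/∞ form), then apply L'Hôpital's rule:
  lim(x→0) x·cot(3x) = 1/3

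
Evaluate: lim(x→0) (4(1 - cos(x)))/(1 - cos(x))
This is a 0/0 indeterminate form.

Apply L'Hôpital's rule: differentiate numerator and denominator separately.
  f(x) = 4 - 4·cos(x)   ⇒   f'(x) = 4·sin(x)
  g(x) = 1 - cos(x)   ⇒   g'(x) = sin(x)
  lim(x→0) f'(x)/g'(x) = lim(x→0) (4·sin(x))/(sin(x))
  = 4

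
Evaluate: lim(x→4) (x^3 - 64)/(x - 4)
This is a standard limit.

Factor or rationalize the expression:
  lim(x→4) (x^3 - 64)/(x - 4) = 48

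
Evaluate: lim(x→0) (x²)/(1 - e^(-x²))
This is a 0/0 indeterminate form.

Apply L'Hôpital's rule: differentiate numerator and denominator separately.
  f(x) = x^2   ⇒   f'(x) = 2·x
  g(x) = 1 - e^(-x^2)   ⇒   g'(x) = 2·x·e^(-x^2)
  lim(x→0) f'(x)/g'(x) = lim(x→0) (2·x)/(2·x·e^(-x^2))
  = 1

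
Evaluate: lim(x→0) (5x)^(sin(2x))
This is an exponential indeterminate form.

For exponential indeterminate forms, take the natural log:
  Let L = lim(x→0) (5x)^(sin(2x))
  Then ln(L) = lim(x→0) [exponent × ln(base)]
  Evaluate using L'Hôpital or standard limits, then exponentiate.
  L = 1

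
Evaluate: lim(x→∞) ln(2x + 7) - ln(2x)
This is an ∞-∞ indeterminate form.

Combine fractions or rationalize to convert ∞-∞ to 0/0 form:
  lim(x→∞) ln(2x + 7) - ln(2x) = 0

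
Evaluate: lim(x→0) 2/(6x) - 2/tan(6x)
This is an ∞-∞ indeterminate form.

Combine fractions or rationalize to convert ∞-∞ to 0/0 form:
  lim(x→0) 2/(6x) - 2/tan(6x) = 0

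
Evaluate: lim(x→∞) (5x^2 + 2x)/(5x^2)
This is an ∞/∞ indeterminate form.

Apply L'Hôpital's rule: differentiate numerator and denominator separately.
  f(x) = 5·x^2 + 2·x   ⇒   f'(x) = 10·x + 2
  g(x) = 5·x^2   ⇒   g'(x) = 10·x
  lim(x→∞) f'(x)/g'(x) = lim(x→∞) (10·x + 2)/(10·x)
  = 1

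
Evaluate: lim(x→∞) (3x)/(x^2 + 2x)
This is an ∞/∞ indeterminate form.

Apply L'Hôpital's rule: differentiate numerator and denominator separately.
  f(x) = 3·x   ⇒   f'(x) = 3
  g(x) = x^2 + 2·x   ⇒   g'(x) = 2·x + 2
  lim(x→∞) f'(x)/g'(x) = lim(x→∞) (3)/(2·x + 2)
  = 0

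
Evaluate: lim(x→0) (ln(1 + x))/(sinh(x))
This is a 0/0 indeterminate form.

Apply L'Hôpital's rule: differentiate numerator and denominator separately.
  f(x) = ln(x + 1)   ⇒   f'(x) = 1/(x + 1)
  g(x) = sinh(x)   ⇒   g'(x) = cosh(x)
  lim(x→0) f'(x)/g'(x) = lim(x→0) (1/(x + 1))/(cosh(x))
  = 1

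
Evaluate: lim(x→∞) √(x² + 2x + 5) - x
This is an ∞-∞ indeterminate form.

Combine fractions or rationalize to convert ∞-∞ to 0/0 form:
  lim(x→∞) √(x² + 2x + 5) - x = 1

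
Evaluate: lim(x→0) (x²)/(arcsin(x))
This is a 0/0 indeterminate form.

Apply L'Hôpital's rule: differentiate numerator and denominator separately.
  f(x) = x^2   ⇒   f'(x) = 2·x
  g(x) = asin(x)   ⇒   g'(x) = 1/sqrt(1 - x^2)
  lim(x→0) f'(x)/g'(x) = lim(x→0) (2·x)/(1/sqrt(1 - x^2))
  = 0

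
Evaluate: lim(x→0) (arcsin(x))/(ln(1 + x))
This is a 0/0 indeterminate form.

Apply L'Hôpital's rule: differentiate numerator and denominator separately.
  f(x) = asin(x)   ⇒   f'(x) = 1/sqrt(1 - x^2)
  g(x) = ln(x + 1)   ⇒   g'(x) = 1/(x + 1)
  lim(x→0) f'(x)/g'(x) = lim(x→0) (1/sqrt(1 - x^2))/(1/(x + 1))
  = 1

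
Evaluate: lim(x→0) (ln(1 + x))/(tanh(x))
This is a 0/0 indeterminate form.

Apply L'Hôpital's rule: differentiate numerator and denominator separately.
  f(x) = ln(x + 1)   ⇒   f'(x) = 1/(x + 1)
  g(x) = tanh(x)   ⇒   g'(x) = 1 - tanh(x)^2
  lim(x→0) f'(x)/g'(x) = lim(x→0) (1/(x + 1))/(1 - tanh(x)^2)
  = 1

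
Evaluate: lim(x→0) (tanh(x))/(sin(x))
This is a 0/0 indeterminate form.

Apply L'Hôpital's rule: differentiate numerator and denominator separately.
  f(x) = tanh(x)   ⇒   f'(x) = 1 - tanh(x)^2
  g(x) = sin(x)   ⇒   g'(x) = cos(x)
  lim(x→0) f'(x)/g'(x) = lim(x→0) (1 - tanh(x)^2)/(cos(x))
  = 1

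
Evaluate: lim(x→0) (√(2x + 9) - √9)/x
This is a standard limit.

Factor or rationalize the expression:
  lim(x→0) (√(2x + 9) - √9)/x = 1/3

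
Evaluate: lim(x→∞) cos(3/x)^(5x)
This is an exponential indeterminate form.

For exponential indeterminate forms, take the natural log:
  Let L = lim(x→∞) cos(3/x)^(5x)
  Then ln(L) = lim(x→∞) [exponent × ln(base)]
  Evaluate using L'Hôpital or standard limits, then exponentiate.
  L = 1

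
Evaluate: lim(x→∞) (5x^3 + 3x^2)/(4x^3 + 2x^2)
This is an ∞/∞ indeterminate form.

Apply L'Hôpital's rule: differentiate numerator and denominator separately.
  f(x) = 5·x^3 + 3·x^2   ⇒   f'(x) = 15·x^2 + 6·x
  g(x) = 4·x^3 + 2·x^2   ⇒   g'(x) = 12·x^2 + 4·x
  lim(x→∞) f'(x)/g'(x) = lim(x→∞) (15·x^2 + 6·x)/(12·x^2 + 4·x)
  = 5/4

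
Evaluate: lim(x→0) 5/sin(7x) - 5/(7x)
This is an ∞-∞ indeterminate form.

Combine fractions or rationalize to convert ∞-∞ to 0/0 form:
  lim(x→0) 5/sin(7x) - 5/(7x) = 0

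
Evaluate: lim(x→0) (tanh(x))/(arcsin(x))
This is a 0/0 indeterminate form.

Apply L'Hôpital's rule: differentiate numerator and denominator separately.
  f(x) = tanh(x)   ⇒   f'(x) = 1 - tanh(x)^2
  g(x) = asin(x)   ⇒   g'(x) = 1/sqrt(1 - x^2)
  lim(x→0) f'(x)/g'(x) = lim(x→0) (1 - tanh(x)^2)/(1/sqrt(1 - x^2))
  = 1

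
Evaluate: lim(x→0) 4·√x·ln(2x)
This is a 0·∞ indeterminate form.

Rewrite 0·∞ as a quotient (0/0 or ∞/∞ form), then apply L'Hôpital's rule:
  lim(x→0) 4·√x·ln(2x) = 0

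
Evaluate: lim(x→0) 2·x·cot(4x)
This is a 0·∞ indeterminate form.

Rewrite 0·∞ as a quotient (0/0 or ∞/∞ form), then apply L'Hôpital's rule:
  lim(x→0) 2·x·cot(4x) = 1/2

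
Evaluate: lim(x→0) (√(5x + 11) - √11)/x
This is a standard limit.

Factor or rationalize the expression:
  lim(x→0) (√(5x + 11) - √11)/x = 5·sqrt(11)/22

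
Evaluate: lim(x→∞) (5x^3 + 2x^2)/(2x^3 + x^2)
This is an ∞/∞ indeterminate form.

Apply L'Hôpital's rule: differentiate numerator and denominator separately.
  f(x) = 5·x^3 + 2·x^2   ⇒   f'(x) = 15·x^2 + 4·x
  g(x) = 2·x^3 + x^2   ⇒   g'(x) = 6·x^2 + 2·x
  lim(x→∞) f'(x)/g'(x) = lim(x→∞) (15·x^2 + 4·x)/(6·x^2 + 2·x)
  = 5/2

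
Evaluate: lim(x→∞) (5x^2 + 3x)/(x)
This is an ∞/∞ indeterminate form.

Apply L'Hôpital's rule: differentiate numerator and denominator separately.
  f(x) = 5·x^2 + 3·x   ⇒   f'(x) = 10·x + 3
  g(x) = x   ⇒   g'(x) = 1
  lim(x→∞) f'(x)/g'(x) = lim(x→∞) (10·x + 3)/(1)
  = ∞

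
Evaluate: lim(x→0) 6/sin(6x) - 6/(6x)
This is an ∞-∞ indeterminate form.

Combine fractions or rationalize to convert ∞-∞ to 0/0 form:
  lim(x→0) 6/sin(6x) - 6/(6x) = 0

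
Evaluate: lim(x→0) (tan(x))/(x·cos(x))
This is a 0/0 indeterminate form.

Apply L'Hôpital's rule: differentiate numerator and denominator separately.
  f(x) = tan(x)   ⇒   f'(x) = tan(x)^2 + 1
  g(x) = x·cos(x)   ⇒   g'(x) = -x·sin(x) + cos(x)
  lim(x→0) f'(x)/g'(x) = lim(x→0) (tan(x)^2 + 1)/(-x·sin(x) + cos(x))
  = 1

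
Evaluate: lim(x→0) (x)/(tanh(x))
This is a 0/0 indeterminate form.

Apply L'Hôpital's rule: differentiate numerator and denominator separately.
  f(x) = x   ⇒   f'(x) = 1
  g(x) = tanh(x)   ⇒   g'(x) = 1 - tanh(x)^2
  lim(x→0) f'(x)/g'(x) = lim(x→0) (1)/(1 - tanh(x)^2)
  = 1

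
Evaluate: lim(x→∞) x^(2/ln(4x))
This is an exponential indeterminate form.

For exponential indeterminate forms, take the natural log:
  Let L = lim(x→∞) x^(2/ln(4x))
  Then ln(L) = lim(x→∞) [exponent × ln(base)]
  Evaluate using L'Hôpital or standard limits, then exponentiate.
  L = e²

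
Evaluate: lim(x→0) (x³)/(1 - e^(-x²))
This is a 0/0 indeterminate form.

Apply L'Hôpital's rule: differentiate numerator and denominator separately.
  f(x) = x^3   ⇒   f'(x) = 3·x^2
  g(x) = 1 - e^(-x^2)   ⇒   g'(x) = 2·x·e^(-x^2)
  lim(x→0) f'(x)/g'(x) = lim(x→0) (3·x^2)/(2·x·e^(-x^2))
  = 0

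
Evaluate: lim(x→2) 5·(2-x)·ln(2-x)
This is a 0·∞ indeterminate form.

Rewrite 0·∞ as a quotient (0/0 or ∞/∞ form), then apply L'Hôpital's rule:
  lim(x→2) 5·(2-x)·ln(2-x) = 0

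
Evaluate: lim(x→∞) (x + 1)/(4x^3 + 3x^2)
This is an ∞/∞ indeterminate form.

Apply L'Hôpital's rule: differentiate numerator and denominator separately.
  f(x) = x + 1   ⇒   f'(x) = 1
  g(x) = 4·x^3 + 3·x^2   ⇒   g'(x) = 12·x^2 + 6·x
  lim(x→∞) f'(x)/g'(x) = lim(x→∞) (1)/(12·x^2 + 6·x)
  = 0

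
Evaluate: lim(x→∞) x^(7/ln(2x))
This is an exponential indeterminate form.

For exponential indeterminate forms, take the natural log:
  Let L = lim(x→∞) x^(7/ln(2x))
  Then ln(L) = lim(x→∞) [exponent × ln(base)]
  Evaluate using L'Hôpital or standard limits, then exponentiate.
  L = e^(7)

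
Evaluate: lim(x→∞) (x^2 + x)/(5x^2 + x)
This is an ∞/∞ indeterminate form.

Apply L'Hôpital's rule: differentiate numerator and denominator separately.
  f(x) = x^2 + x   ⇒   f'(x) = 2·x + 1
  g(x) = 5·x^2 + x   ⇒   g'(x) = 10·x + 1
  lim(x→∞) f'(x)/g'(x) = lim(x→∞) (2·x + 1)/(10·x + 1)
  = 1/5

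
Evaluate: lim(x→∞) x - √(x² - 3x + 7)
This is an ∞-∞ indeterminate form.

Combine fractions or rationalize to convert ∞-∞ to 0/0 form:
  lim(x→∞) x - √(x² - 3x + 7) = 3/2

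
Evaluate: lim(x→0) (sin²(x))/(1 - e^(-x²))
This is a 0/0 indeterminate form.

Apply L'Hôpital's rule: differentiate numerator and denominator separately.
  f(x) = sin(x)^2   ⇒   f'(x) = 2·sin(x)·cos(x)
  g(x) = 1 - e^(-x^2)   ⇒   g'(x) = 2·x·e^(-x^2)
  lim(x→0) f'(x)/g'(x) = lim(x→0) (2·sin(x)·cos(x))/(2·x·e^(-x^2))
  = 1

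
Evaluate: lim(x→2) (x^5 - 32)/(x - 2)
This is a standard limit.

Factor or rationalize the expression:
  lim(x→2) (x^5 - 32)/(x - 2) = 80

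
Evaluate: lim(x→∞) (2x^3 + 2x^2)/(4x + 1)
This is an ∞/∞ indeterminate form.

Apply L'Hôpital's rule: differentiate numerator and denominator separately.
  f(x) = 2·x^3 + 2·x^2   ⇒   f'(x) = 6·x^2 + 4·x
  g(x) = 4·x + 1   ⇒   g'(x) = 4
  lim(x→∞) f'(x)/g'(x) = lim(x→∞) (6·x^2 + 4·x)/(4)
  = ∞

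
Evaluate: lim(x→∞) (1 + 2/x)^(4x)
This is an exponential indeterminate form.

For exponential indeterminate forms, take the natural log:
  Let L = lim(x→∞) (1 + 2/x)^(4x)
  Then ln(L) = lim(x→∞) [exponent × ln(base)]
  Evaluate using L'Hôpital or standard limits, then exponentiate.
  L = e^(8)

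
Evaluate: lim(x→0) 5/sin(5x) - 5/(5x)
This is an ∞-∞ indeterminate form.

Combine fractions or rationalize to convert ∞-∞ to 0/0 form:
  lim(x→0) 5/sin(5x) - 5/(5x) = 0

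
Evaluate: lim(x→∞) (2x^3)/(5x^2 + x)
This is an ∞/∞ indeterminate form.

Apply L'Hôpital's rule: differentiate numerator and denominator separately.
  f(x) = 2·x^3   ⇒   f'(x) = 6·x^2
  g(x) = 5·x^2 + x   ⇒   g'(x) = 10·x + 1
  lim(x→∞) f'(x)/g'(x) = lim(x→∞) (6·x^2)/(10·x + 1)
  = ∞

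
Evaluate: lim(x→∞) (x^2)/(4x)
This is an ∞/∞ indeterminate form.

Apply L'Hôpital's rule: differentiate numerator and denominator separately.
  f(x) = x^2   ⇒   f'(x) = 2·x
  g(x) = 4·x   ⇒   g'(x) = 4
  lim(x→∞) f'(x)/g'(x) = lim(x→∞) (2·x)/(4)
  = ∞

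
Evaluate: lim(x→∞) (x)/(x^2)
This is an ∞/∞ indeterminate form.

Apply L'Hôpital's rule: differentiate numerator and denominator separately.
  f(x) = x   ⇒   f'(x) = 1
  g(x) = x^2   ⇒   g'(x) = 2·x
  lim(x→∞) f'(x)/g'(x) = lim(x→∞) (1)/(2·x)
  = 0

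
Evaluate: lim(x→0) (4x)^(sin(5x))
This is an exponential indeterminate form.

For exponential indeterminate forms, take the natural log:
  Let L = lim(x→0) (4x)^(sin(5x))
  Then ln(L) = lim(x→0) [exponent × ln(base)]
  Evaluate using L'Hôpital or standard limits, then exponentiate.
  L = 1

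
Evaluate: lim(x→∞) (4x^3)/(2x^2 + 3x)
This is an ∞/∞ indeterminate form.

Apply L'Hôpital's rule: differentiate numerator and denominator separately.
  f(x) = 4·x^3   ⇒   f'(x) = 12·x^2
  g(x) = 2·x^2 + 3·x   ⇒   g'(x) = 4·x + 3
  lim(x→∞) f'(x)/g'(x) = lim(x→∞) (12·x^2)/(4·x + 3)
  = ∞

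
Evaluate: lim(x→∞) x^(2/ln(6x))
This is an exponential indeterminate form.

For exponential indeterminate forms, take the natural log:
  Let L = lim(x→∞) x^(2/ln(6x))
  Then ln(L) = lim(x→∞) [exponent × ln(base)]
  Evaluate using L'Hôpital or standard limits, then exponentiate.
  L = e²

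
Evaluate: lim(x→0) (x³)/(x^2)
This is a 0/0 indeterminate form.

Apply L'Hôpital's rule: differentiate numerator and denominator separately.
  f(x) = x^3   ⇒   f'(x) = 3·x^2
  g(x) = x^2   ⇒   g'(x) = 2·x
  lim(x→0) f'(x)/g'(x) = lim(x→0) (3·x^2)/(2·x)
  = 0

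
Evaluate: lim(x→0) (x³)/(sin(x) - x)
This is a 0/0 indeterminate form.

Apply L'Hôpital's rule: differentiate numerator and denominator separately.
  f(x) = x^3   ⇒   f'(x) = 3·x^2
  g(x) = -x + sin(x)   ⇒   g'(x) = cos(x) - 1
  lim(x→0) f'(x)/g'(x) = lim(x→0) (3·x^2)/(cos(x) - 1)
  = -6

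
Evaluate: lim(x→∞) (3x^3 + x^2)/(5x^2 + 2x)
This is an ∞/∞ indeterminate form.

Apply L'Hôpital's rule: differentiate numerator and denominator separately.
  f(x) = 3·x^3 + x^2   ⇒   f'(x) = 9·x^2 + 2·x
  g(x) = 5·x^2 + 2·x   ⇒   g'(x) = 10·x + 2
  lim(x→∞) f'(x)/g'(x) = lim(x→∞) (9·x^2 + 2·x)/(10·x + 2)
  = ∞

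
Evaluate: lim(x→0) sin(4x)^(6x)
This is an exponential indeterminate form.

For exponential indeterminate forms, take the natural log:
  Let L = lim(x→0) sin(4x)^(6x)
  Then ln(L) = lim(x→0) [exponent × ln(base)]
  Evaluate using L'Hôpital or standard limits, then exponentiate.
  L = 1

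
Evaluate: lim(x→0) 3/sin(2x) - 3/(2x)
This is an ∞-∞ indeterminate form.

Combine fractions or rationalize to convert ∞-∞ to 0/0 form:
  lim(x→0) 3/sin(2x) - 3/(2x) = 0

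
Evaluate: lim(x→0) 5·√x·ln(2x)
This is a 0·∞ indeterminate form.

Rewrite 0·∞ as a quotient (0/0 or ∞/∞ form), then apply L'Hôpital's rule:
  lim(x→0) 5·√x·ln(2x) = 0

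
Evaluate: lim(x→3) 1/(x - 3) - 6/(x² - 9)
This is an ∞-∞ indeterminate form.

Combine fractions or rationalize to convert ∞-∞ to 0/0 form:
  lim(x→3) 1/(x - 3) - 6/(x² - 9) = 1/6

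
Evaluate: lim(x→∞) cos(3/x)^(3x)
This is an exponential indeterminate form.

For exponential indeterminate forms, take the natural log:
  Let L = lim(x→∞) cos(3/x)^(3x)
  Then ln(L) = lim(x→∞) [exponent × ln(base)]
  Evaluate using L'Hôpital or standard limits, then exponentiate.
  L = 1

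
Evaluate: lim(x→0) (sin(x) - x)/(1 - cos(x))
This is a 0/0 indeterminate form.

Apply L'Hôpital's rule: differentiate numerator and denominator separately.
  f(x) = -x + sin(x)   ⇒   f'(x) = cos(x) - 1
  g(x) = 1 - cos(x)   ⇒   g'(x) = sin(x)
  lim(x→0) f'(x)/g'(x) = lim(x→0) (cos(x) - 1)/(sin(x))
  = 0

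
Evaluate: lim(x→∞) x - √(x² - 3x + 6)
This is an ∞-∞ indeterminate form.

Combine fractions or rationalize to convert ∞-∞ to 0/0 form:
  lim(x→∞) x - √(x² - 3x + 6) = 3/2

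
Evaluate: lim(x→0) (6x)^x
This is an exponential indeterminate form.

For exponential indeterminate forms, take the natural log:
  Let L = lim(x→0) (6x)^x
  Then ln(L) = lim(x→0) [exponent × ln(base)]
  Evaluate using L'Hôpital or standard limits, then exponentiate.
  L = 1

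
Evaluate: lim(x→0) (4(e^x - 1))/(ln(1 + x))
This is a 0/0 indeterminate form.

Apply L'Hôpital's rule: differentiate numerator and denominator separately.
  f(x) = 4·e^(x) - 4   ⇒   f'(x) = 4·e^(x)
  g(x) = ln(x + 1)   ⇒   g'(x) = 1/(x + 1)
  lim(x→0) f'(x)/g'(x) = lim(x→0) (4·e^(x))/(1/(x + 1))
  = 4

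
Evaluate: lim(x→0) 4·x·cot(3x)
This is a 0·∞ indeterminate form.

Rewrite 0·∞ as a quotient (0/0 or ∞/∞ form), then apply L'Hôpital's rule:
  lim(x→0) 4·x·cot(3x) = 4/3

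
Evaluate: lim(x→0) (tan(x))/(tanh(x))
This is a 0/0 indeterminate form.

Apply L'Hôpital's rule: differentiate numerator and denominator separately.
  f(x) = tan(x)   ⇒   f'(x) = tan(x)^2 + 1
  g(x) = tanh(x)   ⇒   g'(x) = 1 - tanh(x)^2
  lim(x→0) f'(x)/g'(x) = lim(x→0) (tan(x)^2 + 1)/(1 - tanh(x)^2)
  = 1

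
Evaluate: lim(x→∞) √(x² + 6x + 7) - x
This is an ∞-∞ indeterminate form.

Combine fractions or rationalize to convert ∞-∞ to 0/0 form:
  lim(x→∞) √(x² + 6x + 7) - x = 3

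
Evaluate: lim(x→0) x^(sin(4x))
This is an exponential indeterminate form.

For exponential indeterminate forms, take the natural log:
  Let L = lim(x→0) x^(sin(4x))
  Then ln(L) = lim(x→0) [exponent × ln(base)]
  Evaluate using L'Hôpital or standard limits, then exponentiate.
  L = 1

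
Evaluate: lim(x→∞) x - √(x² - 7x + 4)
This is an ∞-∞ indeterminate form.

Combine fractions or rationalize to convert ∞-∞ to 0/0 form:
  lim(x→∞) x - √(x² - 7x + 4) = 7/2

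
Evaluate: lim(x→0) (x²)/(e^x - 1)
This is a 0/0 indeterminate form.

Apply L'Hôpital's rule: differentiate numerator and denominator separately.
  f(x) = x^2   ⇒   f'(x) = 2·x
  g(x) = e^(x) - 1   ⇒   g'(x) = e^(x)
  lim(x→0) f'(x)/g'(x) = lim(x→0) (2·x)/(e^(x))
  = 0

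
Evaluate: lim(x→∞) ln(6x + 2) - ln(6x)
This is an ∞-∞ indeterminate form.

Combine fractions or rationalize to convert ∞-∞ to 0/0 form:
  lim(x→∞) ln(6x + 2) - ln(6x) = 0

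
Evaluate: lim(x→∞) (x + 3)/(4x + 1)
This is an ∞/∞ indeterminate form.

Apply L'Hôpital's rule: differentiate numerator and denominator separately.
  f(x) = x + 3   ⇒   f'(x) = 1
  g(x) = 4·x + 1   ⇒   g'(x) = 4
  lim(x→∞) f'(x)/g'(x) = lim(x→∞) (1)/(4)
  = 1/4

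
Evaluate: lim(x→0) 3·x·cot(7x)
This is a 0·∞ indeterminate form.

Rewrite 0·∞ as a quotient (0/0 or ∞/∞ form), then apply L'Hôpital's rule:
  lim(x→0) 3·x·cot(7x) = 3/7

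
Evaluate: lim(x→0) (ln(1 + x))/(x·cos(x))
This is a 0/0 indeterminate form.

Apply L'Hôpital's rule: differentiate numerator and denominator separately.
  f(x) = ln(x + 1)   ⇒   f'(x) = 1/(x + 1)
  g(x) = x·cos(x)   ⇒   g'(x) = -x·sin(x) + cos(x)
  lim(x→0) f'(x)/g'(x) = lim(x→0) (1/(x + 1))/(-x·sin(x) + cos(x))
  = 1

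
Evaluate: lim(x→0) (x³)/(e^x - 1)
This is a 0/0 indeterminate form.

Apply L'Hôpital's rule: differentiate numerator and denominator separately.
  f(x) = x^3   ⇒   f'(x) = 3·x^2
  g(x) = e^(x) - 1   ⇒   g'(x) = e^(x)
  lim(x→0) f'(x)/g'(x) = lim(x→0) (3·x^2)/(e^(x))
  = 0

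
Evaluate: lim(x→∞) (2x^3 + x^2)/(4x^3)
This is an ∞/∞ indeterminate form.

Apply L'Hôpital's rule: differentiate numerator and denominator separately.
  f(x) = 2·x^3 + x^2   ⇒   f'(x) = 6·x^2 + 2·x
  g(x) = 4·x^3   ⇒   g'(x) = 12·x^2
  lim(x→∞) f'(x)/g'(x) = lim(x→∞) (6·x^2 + 2·x)/(12·x^2)
  = 1/2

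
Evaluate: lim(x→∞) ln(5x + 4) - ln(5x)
This is an ∞-∞ indeterminate form.

Combine fractions or rationalize to convert ∞-∞ to 0/0 form:
  lim(x→∞) ln(5x + 4) - ln(5x) = 0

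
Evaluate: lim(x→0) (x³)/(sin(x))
This is a 0/0 indeterminate form.

Apply L'Hôpital's rule: differentiate numerator and denominator separately.
  f(x) = x^3   ⇒   f'(x) = 3·x^2
  g(x) = sin(x)   ⇒   g'(x) = cos(x)
  lim(x→0) f'(x)/g'(x) = lim(x→0) (3·x^2)/(cos(x))
  = 0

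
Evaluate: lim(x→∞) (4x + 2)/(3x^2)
This is an ∞/∞ indeterminate form.

Apply L'Hôpital's rule: differentiate numerator and denominator separately.
  f(x) = 4·x + 2   ⇒   f'(x) = 4
  g(x) = 3·x^2   ⇒   g'(x) = 6·x
  lim(x→∞) f'(x)/g'(x) = lim(x→∞) (4)/(6·x)
  = 0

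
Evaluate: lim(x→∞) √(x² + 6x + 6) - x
This is an ∞-∞ indeterminate form.

Combine fractions or rationalize to convert ∞-∞ to 0/0 form:
  lim(x→∞) √(x² + 6x + 6) - x = 3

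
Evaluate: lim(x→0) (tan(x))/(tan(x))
This is a 0/0 indeterminate form.

Apply L'Hôpital's rule: differentiate numerator and denominator separately.
  f(x) = tan(x)   ⇒   f'(x) = tan(x)^2 + 1
  g(x) = tan(x)   ⇒   g'(x) = tan(x)^2 + 1
  lim(x→0) f'(x)/g'(x) = lim(x→0) (tan(x)^2 + 1)/(tan(x)^2 + 1)
  = 1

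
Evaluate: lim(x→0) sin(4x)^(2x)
This is an exponential indeterminate form.

For exponential indeterminate forms, take the natural log:
  Let L = lim(x→0) sin(4x)^(2x)
  Then ln(L) = lim(x→0) [exponent × ln(base)]
  Evaluate using L'Hôpital or standard limits, then exponentiate.
  L = 1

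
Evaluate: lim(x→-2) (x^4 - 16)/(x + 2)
This is a standard limit.

Factor or rationalize the expression:
  lim(x→-2) (x^4 - 16)/(x + 2) = -32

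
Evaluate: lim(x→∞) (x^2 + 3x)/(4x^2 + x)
This is an ∞/∞ indeterminate form.

Apply L'Hôpital's rule: differentiate numerator and denominator separately.
  f(x) = x^2 + 3·x   ⇒   f'(x) = 2·x + 3
  g(x) = 4·x^2 + x   ⇒   g'(x) = 8·x + 1
  lim(x→∞) f'(x)/g'(x) = lim(x→∞) (2·x + 3)/(8·x + 1)
  = 1/4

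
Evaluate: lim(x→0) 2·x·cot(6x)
This is a 0·∞ indeterminate form.

Rewrite 0·∞ as a quotient (0/0 or ∞/∞ form), then apply L'Hôpital's rule:
  lim(x→0) 2·x·cot(6x) = 1/3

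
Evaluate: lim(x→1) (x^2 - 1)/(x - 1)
This is a standard limit.

Factor or rationalize the expression:
  lim(x→1) (x^2 - 1)/(x - 1) = 2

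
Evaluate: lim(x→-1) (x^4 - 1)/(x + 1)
This is a standard limit.

Factor or rationalize the expression:
  lim(x→-1) (x^4 - 1)/(x + 1) = -4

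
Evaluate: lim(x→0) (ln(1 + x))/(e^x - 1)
This is a 0/0 indeterminate form.

Apply L'Hôpital's rule: differentiate numerator and denominator separately.
  f(x) = ln(x + 1)   ⇒   f'(x) = 1/(x + 1)
  g(x) = e^(x) - 1   ⇒   g'(x) = e^(x)
  lim(x→0) f'(x)/g'(x) = lim(x→0) (1/(x + 1))/(e^(x))
  = 1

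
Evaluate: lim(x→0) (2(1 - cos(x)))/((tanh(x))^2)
This is a 0/0 indeterminate form.

Apply L'Hôpital's rule: differentiate numerator and denominator separately.
  f(x) = 2 - 2·cos(x)   ⇒   f'(x) = 2·sin(x)
  g(x) = tanh(x)^2   ⇒   g'(x) = (2 - 2·tanh(x)^2)·tanh(x)
  lim(x→0) f'(x)/g'(x) = lim(x→0) (2·sin(x))/((2 - 2·tanh(x)^2)·tanh(x))
  = 1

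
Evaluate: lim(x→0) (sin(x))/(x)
This is a 0/0 indeterminate form.

Apply L'Hôpital's rule: differentiate numerator and denominator separately.
  f(x) = sin(x)   ⇒   f'(x) = cos(x)
  g(x) = x   ⇒   g'(x) = 1
  lim(x→0) f'(x)/g'(x) = lim(x→0) (cos(x))/(1)
  = 1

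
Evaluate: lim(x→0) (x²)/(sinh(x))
This is a 0/0 indeterminate form.

Apply L'Hôpital's rule: differentiate numerator and denominator separately.
  f(x) = x^2   ⇒   f'(x) = 2·x
  g(x) = sinh(x)   ⇒   g'(x) = cosh(x)
  lim(x→0) f'(x)/g'(x) = lim(x→0) (2·x)/(cosh(x))
  = 0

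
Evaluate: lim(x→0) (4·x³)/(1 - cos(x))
This is a 0/0 indeterminate form.

Apply L'Hôpital's rule: differentiate numerator and denominator separately.
  f(x) = 4·x^3   ⇒   f'(x) = 12·x^2
  g(x) = 1 - cos(x)   ⇒   g'(x) = sin(x)
  lim(x→0) f'(x)/g'(x) = lim(x→0) (12·x^2)/(sin(x))
  = 0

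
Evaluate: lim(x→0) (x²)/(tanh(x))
This is a 0/0 indeterminate form.

Apply L'Hôpital's rule: differentiate numerator and denominator separately.
  f(x) = x^2   ⇒   f'(x) = 2·x
  g(x) = tanh(x)   ⇒   g'(x) = 1 - tanh(x)^2
  lim(x→0) f'(x)/g'(x) = lim(x→0) (2·x)/(1 - tanh(x)^2)
  = 0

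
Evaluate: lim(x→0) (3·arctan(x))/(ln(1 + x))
This is a 0/0 indeterminate form.

Apply L'Hôpital's rule: differentiate numerator and denominator separately.
  f(x) = 3·atan(x)   ⇒   f'(x) = 3/(x^2 + 1)
  g(x) = ln(x + 1)   ⇒   g'(x) = 1/(x + 1)
  lim(x→0) f'(x)/g'(x) = lim(x→0) (3/(x^2 + 1))/(1/(x + 1))
  = 3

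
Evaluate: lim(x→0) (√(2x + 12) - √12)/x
This is a standard limit.

Factor or rationalize the expression:
  lim(x→0) (√(2x + 12) - √12)/x = sqrt(3)/6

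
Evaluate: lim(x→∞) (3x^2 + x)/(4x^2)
This is an ∞/∞ indeterminate form.

Apply L'Hôpital's rule: differentiate numerator and denominator separately.
  f(x) = 3·x^2 + x   ⇒   f'(x) = 6·x + 1
  g(x) = 4·x^2   ⇒   g'(x) = 8·x
  lim(x→∞) f'(x)/g'(x) = lim(x→∞) (6·x + 1)/(8·x)
  = 3/4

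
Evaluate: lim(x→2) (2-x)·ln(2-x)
This is a 0·∞ indeterminate form.

Rewrite 0·∞ as a quotient (0/0 or ∞/∞ form), then apply L'Hôpital's rule:
  lim(x→2) (2-x)·ln(2-x) = 0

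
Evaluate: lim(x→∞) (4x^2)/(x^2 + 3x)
This is an ∞/∞ indeterminate form.

Apply L'Hôpital's rule: differentiate numerator and denominator separately.
  f(x) = 4·x^2   ⇒   f'(x) = 8·x
  g(x) = x^2 + 3·x   ⇒   g'(x) = 2·x + 3
  lim(x→∞) f'(x)/g'(x) = lim(x→∞) (8·x)/(2·x + 3)
  = 4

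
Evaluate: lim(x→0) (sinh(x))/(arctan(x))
This is a 0/0 indeterminate form.

Apply L'Hôpital's rule: differentiate numerator and denominator separately.
  f(x) = sinh(x)   ⇒   f'(x) = cosh(x)
  g(x) = atan(x)   ⇒   g'(x) = 1/(x^2 + 1)
  lim(x→0) f'(x)/g'(x) = lim(x→0) (cosh(x))/(1/(x^2 + 1))
  = 1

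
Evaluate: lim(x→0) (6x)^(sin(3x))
This is an exponential indeterminate form.

For exponential indeterminate forms, take the natural log:
  Let L = lim(x→0) (6x)^(sin(3x))
  Then ln(L) = lim(x→0) [exponent × ln(base)]
  Evaluate using L'Hôpital or standard limits, then exponentiate.
  L = 1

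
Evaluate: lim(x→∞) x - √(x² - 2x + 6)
This is an ∞-∞ indeterminate form.

Combine fractions or rationalize to convert ∞-∞ to 0/0 form:
  lim(x→∞) x - √(x² - 2x + 6) = 1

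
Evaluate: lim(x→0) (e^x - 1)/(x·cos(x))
This is a 0/0 indeterminate form.

Apply L'Hôpital's rule: differentiate numerator and denominator separately.
  f(x) = e^(x) - 1   ⇒   f'(x) = e^(x)
  g(x) = x·cos(x)   ⇒   g'(x) = -x·sin(x) + cos(x)
  lim(x→0) f'(x)/g'(x) = lim(x→0) (e^(x))/(-x·sin(x) + cos(x))
  = 1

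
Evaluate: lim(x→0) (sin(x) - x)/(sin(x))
This is a 0/0 indeterminate form.

Apply L'Hôpital's rule: differentiate numerator and denominator separately.
  f(x) = -x + sin(x)   ⇒   f'(x) = cos(x) - 1
  g(x) = sin(x)   ⇒   g'(x) = cos(x)
  lim(x→0) f'(x)/g'(x) = lim(x→0) (cos(x) - 1)/(cos(x))
  = 0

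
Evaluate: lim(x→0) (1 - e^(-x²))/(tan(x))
This is a 0/0 indeterminate form.

Apply L'Hôpital's rule: differentiate numerator and denominator separately.
  f(x) = 1 - e^(-x^2)   ⇒   f'(x) = 2·x·e^(-x^2)
  g(x) = tan(x)   ⇒   g'(x) = tan(x)^2 + 1
  lim(x→0) f'(x)/g'(x) = lim(x→0) (2·x·e^(-x^2))/(tan(x)^2 + 1)
  = 0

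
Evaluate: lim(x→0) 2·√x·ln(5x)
This is a 0·∞ indeterminate form.

Rewrite 0·∞ as a quotient (0/0 or ∞/∞ form), then apply L'Hôpital's rule:
  lim(x→0) 2·√x·ln(5x) = 0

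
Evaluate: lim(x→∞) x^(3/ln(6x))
This is an exponential indeterminate form.

For exponential indeterminate forms, take the natural log:
  Let L = lim(x→∞) x^(3/ln(6x))
  Then ln(L) = lim(x→∞) [exponent × ln(base)]
  Evaluate using L'Hôpital or standard limits, then exponentiate.
  L = e^(3)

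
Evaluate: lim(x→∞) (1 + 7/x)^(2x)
This is an exponential indeterminate form.

For exponential indeterminate forms, take the natural log:
  Let L = lim(x→∞) (1 + 7/x)^(2x)
  Then ln(L) = lim(x→∞) [exponent × ln(base)]
  Evaluate using L'Hôpital or standard limits, then exponentiate.
  L = e^(14)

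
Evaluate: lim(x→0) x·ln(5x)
This is a 0·∞ indeterminate form.

Rewrite 0·∞ as a quotient (0/0 or ∞/∞ form), then apply L'Hôpital's rule:
  lim(x→0) x·ln(5x) = 0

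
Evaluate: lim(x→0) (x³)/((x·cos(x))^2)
This is a 0/0 indeterminate form.

Apply L'Hôpital's rule: differentiate numerator and denominator separately.
  f(x) = x^3   ⇒   f'(x) = 3·x^2
  g(x) = x^2·cos(x)^2   ⇒   g'(x) = -2·x^2·sin(x)·cos(x) + 2·x·cos(x)^2
  lim(x→0) f'(x)/g'(x) = lim(x→0) (3·x^2)/(-2·x^2·sin(x)·cos(x) + 2·x·cos(x)^2)
  = 0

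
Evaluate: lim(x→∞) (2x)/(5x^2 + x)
This is an ∞/∞ indeterminate form.

Apply L'Hôpital's rule: differentiate numerator and denominator separately.
  f(x) = 2·x   ⇒   f'(x) = 2
  g(x) = 5·x^2 + x   ⇒   g'(x) = 10·x + 1
  lim(x→∞) f'(x)/g'(x) = lim(x→∞) (2)/(10·x + 1)
  = 0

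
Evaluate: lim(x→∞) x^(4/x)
This is an exponential indeterminate form.

For exponential indeterminate forms, take the natural log:
  Let L = lim(x→∞) x^(4/x)
  Then ln(L) = lim(x→∞) [exponent × ln(base)]
  Evaluate using L'Hôpital or standard limits, then exponentiate.
  L = 1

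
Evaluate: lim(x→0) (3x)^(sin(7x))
This is an exponential indeterminate form.

For exponential indeterminate forms, take the natural log:
  Let L = lim(x→0) (3x)^(sin(7x))
  Then ln(L) = lim(x→0) [exponent × ln(base)]
  Evaluate using L'Hôpital or standard limits, then exponentiate.
  L = 1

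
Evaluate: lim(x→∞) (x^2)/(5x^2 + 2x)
This is an ∞/∞ indeterminate form.

Apply L'Hôpital's rule: differentiate numerator and denominator separately.
  f(x) = x^2   ⇒   f'(x) = 2·x
  g(x) = 5·x^2 + 2·x   ⇒   g'(x) = 10·x + 2
  lim(x→∞) f'(x)/g'(x) = lim(x→∞) (2·x)/(10·x + 2)
  = 1/5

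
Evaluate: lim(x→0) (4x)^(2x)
This is an exponential indeterminate form.

For exponential indeterminate forms, take the natural log:
  Let L = lim(x→0) (4x)^(2x)
  Then ln(L) = lim(x→0) [exponent × ln(base)]
  Evaluate using L'Hôpital or standard limits, then exponentiate.
  L = 1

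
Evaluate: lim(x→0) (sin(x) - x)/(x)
This is a 0/0 indeterminate form.

Apply L'Hôpital's rule: differentiate numerator and denominator separately.
  f(x) = -x + sin(x)   ⇒   f'(x) = cos(x) - 1
  g(x) = x   ⇒   g'(x) = 1
  lim(x→0) f'(x)/g'(x) = lim(x→0) (cos(x) - 1)/(1)
  = 0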